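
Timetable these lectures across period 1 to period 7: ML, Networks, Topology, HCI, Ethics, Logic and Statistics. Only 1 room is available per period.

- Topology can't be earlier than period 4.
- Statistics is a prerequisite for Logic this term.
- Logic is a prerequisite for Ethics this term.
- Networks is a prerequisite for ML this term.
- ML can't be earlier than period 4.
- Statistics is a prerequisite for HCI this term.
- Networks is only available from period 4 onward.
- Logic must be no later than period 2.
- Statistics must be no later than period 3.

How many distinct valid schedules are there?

Splitting on ML: it can be period 5 (4), period 6 (8), period 7 (12). Listing each branch's schedules as (Networks, Topology, HCI, Ethics, Logic, Statistics) by period number:
ML=period 5: (4,6,3,7,2,1) (4,6,7,3,2,1) (4,7,3,6,2,1) (4,7,6,3,2,1) — 4.
ML=period 6: (4,5,3,7,2,1) (4,5,7,3,2,1) (4,7,3,5,2,1) (4,7,5,3,2,1) (5,4,3,7,2,1) (5,4,7,3,2,1) (5,7,3,4,2,1) (5,7,4,3,2,1) — 8.
ML=period 7: (4,5,3,6,2,1) (4,5,6,3,2,1) (4,6,3,5,2,1) (4,6,5,3,2,1) (5,4,3,6,2,1) (5,4,6,3,2,1) (5,6,3,4,2,1) (5,6,4,3,2,1) (6,4,3,5,2,1) (6,4,5,3,2,1) (6,5,3,4,2,1) (6,5,4,3,2,1) — 12.
Summing: 4 + 8 + 12 = 24.

24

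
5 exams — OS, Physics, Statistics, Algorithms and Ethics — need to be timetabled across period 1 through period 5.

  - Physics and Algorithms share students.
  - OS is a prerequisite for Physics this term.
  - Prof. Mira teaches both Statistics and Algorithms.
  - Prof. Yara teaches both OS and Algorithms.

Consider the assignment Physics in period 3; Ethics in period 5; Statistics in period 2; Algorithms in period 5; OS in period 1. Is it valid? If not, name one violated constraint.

Prof. Yara teaches both OS and Algorithms — holds.
Prof. Mira teaches both Statistics and Algorithms — holds.
Physics and Algorithms share students — holds.
OS is a prerequisite for Physics this term — holds.

Yes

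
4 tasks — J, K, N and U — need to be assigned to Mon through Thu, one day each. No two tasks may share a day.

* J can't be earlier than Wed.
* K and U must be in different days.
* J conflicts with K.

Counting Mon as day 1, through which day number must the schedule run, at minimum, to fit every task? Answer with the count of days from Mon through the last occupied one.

With at most 1 per day and 4 tasks, at least 4 days are needed.
J can't be placed before Wed — that is day 3 counting from Mon — so the schedule must run through at least 3 days.
4 works (last occupied day: Thu): for example K -> Mon, J -> Wed, N -> Tue, U -> Thu.

4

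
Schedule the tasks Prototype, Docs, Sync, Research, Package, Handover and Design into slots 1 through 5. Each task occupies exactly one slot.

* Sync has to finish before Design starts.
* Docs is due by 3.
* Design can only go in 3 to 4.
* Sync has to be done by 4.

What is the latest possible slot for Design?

Design is available from 3; Design's own window allows nothing later than 4.
Design at 4 is achievable: Sync -> 1, Docs -> 1, Package -> 1, Research -> 1, Design -> 4, Handover -> 1, Prototype -> 1.

4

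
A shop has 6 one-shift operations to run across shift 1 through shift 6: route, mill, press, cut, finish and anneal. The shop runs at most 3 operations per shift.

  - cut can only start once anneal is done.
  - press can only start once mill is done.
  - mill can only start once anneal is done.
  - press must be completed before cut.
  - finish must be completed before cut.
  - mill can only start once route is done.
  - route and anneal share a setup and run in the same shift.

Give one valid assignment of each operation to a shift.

route -> shift 1, finish -> shift 1, anneal -> shift 1, cut -> shift 4, mill -> shift 2, press -> shift 3

Checking: mill(shift 2) before press(shift 3); press(shift 3) before cut(shift 4); anneal(shift 1) before mill(shift 2); finish(shift 1) before cut(shift 4); anneal(shift 1) before cut(shift 4); route(shift 1) before mill(shift 2); route = anneal = shift 1; max 3 per shift (cap 3).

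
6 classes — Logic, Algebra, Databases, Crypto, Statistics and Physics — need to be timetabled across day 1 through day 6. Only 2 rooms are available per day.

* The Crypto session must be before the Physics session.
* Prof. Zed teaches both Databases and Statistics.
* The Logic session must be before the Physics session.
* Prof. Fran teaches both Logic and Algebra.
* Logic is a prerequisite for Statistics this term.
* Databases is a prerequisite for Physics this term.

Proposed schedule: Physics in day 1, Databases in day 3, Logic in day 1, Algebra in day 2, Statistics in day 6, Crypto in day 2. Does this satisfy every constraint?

The Logic session must be before the Physics session — violated.
Logic is a prerequisite for Statistics this term — holds.
Only 2 rooms are available per day — holds.
Prof. Zed teaches both Databases and Statistics — holds.
Databases is a prerequisite for Physics this term — violated.
The Crypto session must be before the Physics session — violated.
Prof. Fran teaches both Logic and Algebra — holds.

No. Databases is a prerequisite for Physics this term is not satisfied.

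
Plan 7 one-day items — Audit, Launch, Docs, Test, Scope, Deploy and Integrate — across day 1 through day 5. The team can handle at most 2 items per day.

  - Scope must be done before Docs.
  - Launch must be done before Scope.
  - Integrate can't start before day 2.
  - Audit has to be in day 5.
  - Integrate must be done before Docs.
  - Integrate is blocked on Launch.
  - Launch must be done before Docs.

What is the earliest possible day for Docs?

day 3

Precedence pushes Docs to at least day 3.
Docs at day 3 is achievable: Scope -> day 2, Docs -> day 3, Launch -> day 1, Audit -> day 5, Integrate -> day 2, Test -> day 1, Deploy -> day 3.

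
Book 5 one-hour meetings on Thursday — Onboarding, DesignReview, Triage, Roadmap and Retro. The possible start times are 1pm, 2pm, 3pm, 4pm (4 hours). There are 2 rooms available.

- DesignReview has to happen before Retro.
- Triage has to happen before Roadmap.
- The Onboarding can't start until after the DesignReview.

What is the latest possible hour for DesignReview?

Downstream work caps DesignReview at 3pm.
DesignReview at 3pm is achievable: Roadmap in 2pm, Retro in 4pm, Onboarding in 4pm, Triage in 1pm, DesignReview in 3pm.

3pm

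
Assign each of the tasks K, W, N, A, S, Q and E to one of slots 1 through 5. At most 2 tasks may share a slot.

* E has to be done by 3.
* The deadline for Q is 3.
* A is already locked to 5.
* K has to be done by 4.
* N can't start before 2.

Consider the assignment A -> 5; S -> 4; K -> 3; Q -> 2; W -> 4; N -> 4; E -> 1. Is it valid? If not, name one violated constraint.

No. At most 2 tasks may share a slot is not satisfied.

K has to be done by 4 — holds.
The deadline for Q is 3 — holds.
A is already locked to 5 — holds.
E has to be done by 3 — holds.
At most 2 tasks may share a slot — violated.
N can't start before 2 — holds.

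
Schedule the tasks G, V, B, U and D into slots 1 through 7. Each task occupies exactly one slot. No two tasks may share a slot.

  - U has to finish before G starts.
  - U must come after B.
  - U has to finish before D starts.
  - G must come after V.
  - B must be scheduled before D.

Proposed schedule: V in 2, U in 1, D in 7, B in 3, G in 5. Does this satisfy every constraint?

Invalid. U must come after B.

U has to finish before D starts — holds.
U must come after B — violated.
U has to finish before G starts — holds.
No two tasks may share a slot — holds.
B must be scheduled before D — holds.
G must come after V — holds.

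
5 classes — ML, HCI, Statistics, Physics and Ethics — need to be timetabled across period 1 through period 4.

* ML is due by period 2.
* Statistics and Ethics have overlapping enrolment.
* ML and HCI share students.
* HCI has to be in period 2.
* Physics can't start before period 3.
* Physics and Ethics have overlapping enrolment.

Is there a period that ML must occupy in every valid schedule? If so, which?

period 1

ML's window is period 1–period 2.
HCI is fixed at period 2, and ML can't share a period with HCI.
So ML must be period 1.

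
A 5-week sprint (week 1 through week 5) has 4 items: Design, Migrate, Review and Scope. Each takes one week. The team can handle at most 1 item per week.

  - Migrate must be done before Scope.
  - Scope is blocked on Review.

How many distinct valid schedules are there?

Splitting on Design: it can be week 1 (8), week 2 (8), week 3 (8), week 4 (8), week 5 (8). Listing each branch's schedules as (Migrate, Review, Scope) by week number:
Design=week 1: (2,3,4) (2,3,5) (2,4,5) (3,2,4) (3,2,5) (3,4,5) (4,2,5) (4,3,5) — 8.
Design=week 2: (1,3,4) (1,3,5) (1,4,5) (3,1,4) (3,1,5) (3,4,5) (4,1,5) (4,3,5) — 8.
Design=week 3: (1,2,4) (1,2,5) (1,4,5) (2,1,4) (2,1,5) (2,4,5) (4,1,5) (4,2,5) — 8.
Design=week 4: (1,2,3) (1,2,5) (1,3,5) (2,1,3) (2,1,5) (2,3,5) (3,1,5) (3,2,5) — 8.
Design=week 5: (1,2,3) (1,2,4) (1,3,4) (2,1,3) (2,1,4) (2,3,4) (3,1,4) (3,2,4) — 8.
Summing: 8 + 8 + 8 + 8 + 8 = 40.

40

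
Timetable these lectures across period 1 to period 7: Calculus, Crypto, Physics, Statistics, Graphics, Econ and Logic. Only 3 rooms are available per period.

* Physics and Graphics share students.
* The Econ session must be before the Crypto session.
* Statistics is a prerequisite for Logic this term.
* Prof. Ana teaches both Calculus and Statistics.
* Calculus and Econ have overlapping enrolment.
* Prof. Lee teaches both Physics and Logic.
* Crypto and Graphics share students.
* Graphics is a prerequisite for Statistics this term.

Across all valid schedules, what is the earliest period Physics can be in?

period 1

Physics at period 1 is achievable: Econ in period 1; Crypto in period 3; Statistics in period 3; Calculus in period 2; Graphics in period 2; Logic in period 4; Physics in period 1.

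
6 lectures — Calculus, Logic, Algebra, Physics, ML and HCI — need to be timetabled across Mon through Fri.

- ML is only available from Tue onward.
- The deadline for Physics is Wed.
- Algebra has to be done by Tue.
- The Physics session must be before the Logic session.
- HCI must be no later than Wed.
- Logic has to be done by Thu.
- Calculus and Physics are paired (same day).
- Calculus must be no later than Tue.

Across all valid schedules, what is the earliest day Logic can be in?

Tue

Precedence pushes Logic to at least Tue; Logic's own window allows nothing later than Thu.
Logic at Tue is achievable: HCI=Mon, Logic=Tue, Calculus=Mon, Physics=Mon, Algebra=Mon, ML=Tue.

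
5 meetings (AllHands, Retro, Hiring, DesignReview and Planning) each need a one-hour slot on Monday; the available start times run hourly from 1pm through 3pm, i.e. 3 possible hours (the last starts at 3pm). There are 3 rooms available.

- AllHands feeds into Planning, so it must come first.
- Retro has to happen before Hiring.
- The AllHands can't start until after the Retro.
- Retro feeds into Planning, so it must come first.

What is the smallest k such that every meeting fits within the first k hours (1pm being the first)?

The precedence chain requires at least 3 distinct hours.
With at most 3 per hour and 5 meetings, at least 2 hours are needed.
3 works (last occupied hour: 3pm): for example DesignReview=1pm; Hiring=2pm; Retro=1pm; AllHands=2pm; Planning=3pm.

3 hours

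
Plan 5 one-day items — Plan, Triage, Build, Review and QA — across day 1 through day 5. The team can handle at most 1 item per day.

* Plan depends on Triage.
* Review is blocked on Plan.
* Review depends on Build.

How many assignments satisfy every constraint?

Splitting on Plan: it can be day 2 (3), day 3 (6), day 4 (6). Listing each branch's schedules as (Triage, Build, Review, QA) by day number:
Plan=day 2: (1,3,4,5) (1,3,5,4) (1,4,5,3) — 3.
Plan=day 3: (1,2,4,5) (1,2,5,4) (1,4,5,2) (2,1,4,5) (2,1,5,4) (2,4,5,1) — 6.
Plan=day 4: (1,2,5,3) (1,3,5,2) (2,1,5,3) (2,3,5,1) (3,1,5,2) (3,2,5,1) — 6.
Summing: 3 + 6 + 6 = 15.

15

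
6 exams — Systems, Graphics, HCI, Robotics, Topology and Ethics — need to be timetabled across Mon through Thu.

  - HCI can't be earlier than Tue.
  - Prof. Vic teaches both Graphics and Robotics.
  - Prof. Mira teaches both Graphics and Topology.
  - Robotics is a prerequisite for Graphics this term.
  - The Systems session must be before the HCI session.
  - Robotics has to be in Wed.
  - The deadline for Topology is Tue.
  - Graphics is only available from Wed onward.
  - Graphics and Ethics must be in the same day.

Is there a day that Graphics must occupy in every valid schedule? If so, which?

Thu

Graphics's window is Wed–Thu.
Robotics is fixed at Wed, and Graphics can't share a day with Robotics.
So Graphics must be Thu.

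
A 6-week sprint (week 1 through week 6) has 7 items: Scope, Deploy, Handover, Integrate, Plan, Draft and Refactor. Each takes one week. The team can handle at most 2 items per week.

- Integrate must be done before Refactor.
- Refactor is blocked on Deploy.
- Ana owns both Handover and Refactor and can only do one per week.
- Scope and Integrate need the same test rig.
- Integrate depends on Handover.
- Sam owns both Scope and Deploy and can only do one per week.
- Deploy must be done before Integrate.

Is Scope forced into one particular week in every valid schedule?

No

Scope can be week 1 (e.g. Scope in week 1; Refactor in week 4; Deploy in week 2; Integrate in week 3; Draft in week 3; Plan in week 2; Handover in week 1) or week 2 (e.g. Integrate in week 3, Plan in week 2, Draft in week 3, Scope in week 2, Deploy in week 1, Handover in week 1, Refactor in week 4).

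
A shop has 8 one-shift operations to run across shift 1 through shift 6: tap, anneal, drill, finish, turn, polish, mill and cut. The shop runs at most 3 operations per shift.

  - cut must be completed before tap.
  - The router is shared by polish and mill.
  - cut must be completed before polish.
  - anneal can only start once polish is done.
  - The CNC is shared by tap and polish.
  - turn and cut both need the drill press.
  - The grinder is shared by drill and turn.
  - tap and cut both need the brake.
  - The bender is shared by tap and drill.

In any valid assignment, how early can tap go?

shift 2

Precedence pushes tap to at least shift 2.
tap at shift 2 is achievable: turn -> shift 2; mill -> shift 2; finish -> shift 1; drill -> shift 1; anneal -> shift 4; cut -> shift 1; polish -> shift 3; tap -> shift 2.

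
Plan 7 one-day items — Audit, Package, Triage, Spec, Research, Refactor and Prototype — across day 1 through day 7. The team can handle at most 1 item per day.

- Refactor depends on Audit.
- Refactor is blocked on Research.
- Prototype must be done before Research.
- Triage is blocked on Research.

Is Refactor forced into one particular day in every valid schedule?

Refactor can be day 4 (e.g. Triage=day 5, Prototype=day 1, Spec=day 7, Refactor=day 4, Audit=day 3, Package=day 6, Research=day 2) or day 5 (e.g. Triage=day 4; Prototype=day 1; Spec=day 7; Audit=day 3; Research=day 2; Package=day 6; Refactor=day 5).

No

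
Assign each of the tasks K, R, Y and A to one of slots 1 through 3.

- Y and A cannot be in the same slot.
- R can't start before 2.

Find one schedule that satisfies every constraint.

R=2; Y=1; A=2; K=1

Checking: Y(1) != A(2); R=2 in [2,3].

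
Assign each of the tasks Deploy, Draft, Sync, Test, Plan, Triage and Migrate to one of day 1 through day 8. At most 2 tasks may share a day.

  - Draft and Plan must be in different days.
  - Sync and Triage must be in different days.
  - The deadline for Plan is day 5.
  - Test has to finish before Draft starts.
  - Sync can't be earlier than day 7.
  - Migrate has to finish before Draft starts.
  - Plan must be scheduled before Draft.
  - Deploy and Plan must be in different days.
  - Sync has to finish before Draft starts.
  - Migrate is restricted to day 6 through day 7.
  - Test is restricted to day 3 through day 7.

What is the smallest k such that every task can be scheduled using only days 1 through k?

The precedence chain requires at least 2 distinct days.
With at most 2 per day and 7 tasks, at least 4 days are needed.
Propagating the time windows through the other constraints, Draft can't land before day 8, so the schedule must run through at least day 8.
8 works (last occupied day: day 8): for example Plan in day 1; Migrate in day 6; Test in day 3; Deploy in day 2; Sync in day 7; Draft in day 8; Triage in day 1.

8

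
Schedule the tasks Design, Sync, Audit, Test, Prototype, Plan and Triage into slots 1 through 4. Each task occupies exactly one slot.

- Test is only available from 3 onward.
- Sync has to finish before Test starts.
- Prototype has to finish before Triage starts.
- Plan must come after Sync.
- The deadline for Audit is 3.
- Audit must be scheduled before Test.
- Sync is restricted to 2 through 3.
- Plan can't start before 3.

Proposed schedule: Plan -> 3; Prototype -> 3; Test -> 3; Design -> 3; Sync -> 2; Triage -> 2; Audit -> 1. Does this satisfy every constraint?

No — it violates: Prototype has to finish before Triage starts

Audit must be scheduled before Test — holds.
Sync has to finish before Test starts — holds.
The deadline for Audit is 3 — holds.
Sync is restricted to 2 through 3 — holds.
Plan can't start before 3 — holds.
Plan must come after Sync — holds.
Test is only available from 3 onward — holds.
Prototype has to finish before Triage starts — violated.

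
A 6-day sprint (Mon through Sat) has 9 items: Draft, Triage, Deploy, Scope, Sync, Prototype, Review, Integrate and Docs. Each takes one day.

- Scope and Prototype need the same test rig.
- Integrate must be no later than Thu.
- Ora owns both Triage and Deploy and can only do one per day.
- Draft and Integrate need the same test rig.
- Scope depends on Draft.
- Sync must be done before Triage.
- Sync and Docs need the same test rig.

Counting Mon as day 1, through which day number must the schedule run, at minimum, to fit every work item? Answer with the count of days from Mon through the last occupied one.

2

The precedence chain requires at least 2 distinct days.
2 works (last occupied day: Tue): for example Docs=Tue; Integrate=Tue; Deploy=Mon; Review=Mon; Prototype=Mon; Draft=Mon; Sync=Mon; Triage=Tue; Scope=Tue.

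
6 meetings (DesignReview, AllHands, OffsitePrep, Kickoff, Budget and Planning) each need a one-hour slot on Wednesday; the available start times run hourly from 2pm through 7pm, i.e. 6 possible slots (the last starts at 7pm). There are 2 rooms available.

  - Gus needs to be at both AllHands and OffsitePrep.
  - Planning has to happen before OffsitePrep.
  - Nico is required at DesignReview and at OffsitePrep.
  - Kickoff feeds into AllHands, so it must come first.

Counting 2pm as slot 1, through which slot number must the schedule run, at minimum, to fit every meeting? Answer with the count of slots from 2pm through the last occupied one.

The precedence chain requires at least 2 distinct slots.
With at most 2 per slot and 6 meetings, at least 3 slots are needed.
3 works (last occupied slot: 4pm): for example OffsitePrep=4pm; Kickoff=2pm; Planning=2pm; DesignReview=3pm; AllHands=3pm; Budget=4pm.

3 slots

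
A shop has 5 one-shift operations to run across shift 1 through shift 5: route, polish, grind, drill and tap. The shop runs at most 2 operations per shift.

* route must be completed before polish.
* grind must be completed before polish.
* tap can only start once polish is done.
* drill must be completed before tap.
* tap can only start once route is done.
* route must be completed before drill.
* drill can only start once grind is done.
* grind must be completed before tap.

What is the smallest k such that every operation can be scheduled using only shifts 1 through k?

The precedence chain requires at least 3 distinct shifts.
With at most 2 per shift and 5 operations, at least 3 shifts are needed.
3 works (last occupied shift: shift 3): for example tap in shift 3; route in shift 1; polish in shift 2; drill in shift 2; grind in shift 1.

3 shifts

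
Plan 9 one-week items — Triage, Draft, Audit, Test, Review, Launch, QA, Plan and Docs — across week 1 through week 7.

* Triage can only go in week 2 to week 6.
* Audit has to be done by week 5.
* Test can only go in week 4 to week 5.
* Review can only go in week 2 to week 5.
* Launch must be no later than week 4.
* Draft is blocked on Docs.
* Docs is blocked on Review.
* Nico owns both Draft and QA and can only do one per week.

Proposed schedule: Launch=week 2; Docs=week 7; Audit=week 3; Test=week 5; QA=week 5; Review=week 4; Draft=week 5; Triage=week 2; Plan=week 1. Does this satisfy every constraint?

No. Draft is blocked on Docs is not satisfied.

Launch must be no later than week 4 — holds.
Review can only go in week 2 to week 5 — holds.
Docs is blocked on Review — holds.
Draft is blocked on Docs — violated.
Triage can only go in week 2 to week 6 — holds.
Test can only go in week 4 to week 5 — holds.
Nico owns both Draft and QA and can only do one per week — violated.
Audit has to be done by week 5 — holds.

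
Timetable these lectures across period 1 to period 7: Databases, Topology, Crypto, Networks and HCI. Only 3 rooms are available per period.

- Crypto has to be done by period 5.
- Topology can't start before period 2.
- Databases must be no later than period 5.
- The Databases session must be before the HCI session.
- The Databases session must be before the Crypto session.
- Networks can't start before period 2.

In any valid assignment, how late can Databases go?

Databases's own window allows nothing later than period 5; downstream work caps Databases at period 4.
Databases at period 4 is achievable: HCI=period 5; Crypto=period 5; Topology=period 2; Databases=period 4; Networks=period 2.

period 4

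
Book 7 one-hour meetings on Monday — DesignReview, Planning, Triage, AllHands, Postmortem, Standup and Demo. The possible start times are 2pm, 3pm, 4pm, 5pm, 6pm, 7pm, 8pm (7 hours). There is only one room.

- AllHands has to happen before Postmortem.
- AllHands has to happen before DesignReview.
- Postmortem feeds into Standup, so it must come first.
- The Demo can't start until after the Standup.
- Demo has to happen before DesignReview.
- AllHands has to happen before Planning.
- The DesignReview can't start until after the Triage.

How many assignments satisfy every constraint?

29

Splitting on DesignReview: it can be 7pm (5), 8pm (24). Listing each branch's schedules as (Planning, Triage, AllHands, Postmortem, Standup, Demo):
DesignReview=7pm: (8pm,2pm,3pm,4pm,5pm,6pm) (8pm,3pm,2pm,4pm,5pm,6pm) (8pm,4pm,2pm,3pm,5pm,6pm) (8pm,5pm,2pm,3pm,4pm,6pm) (8pm,6pm,2pm,3pm,4pm,5pm) — 5.
DesignReview=8pm: (3pm,4pm,2pm,5pm,6pm,7pm) (3pm,5pm,2pm,4pm,6pm,7pm) (3pm,6pm,2pm,4pm,5pm,7pm) (3pm,7pm,2pm,4pm,5pm,6pm) (4pm,2pm,3pm,5pm,6pm,7pm) (4pm,3pm,2pm,5pm,6pm,7pm) (4pm,5pm,2pm,3pm,6pm,7pm) (4pm,6pm,2pm,3pm,5pm,7pm) (4pm,7pm,2pm,3pm,5pm,6pm) (5pm,2pm,3pm,4pm,6pm,7pm) (5pm,3pm,2pm,4pm,6pm,7pm) (5pm,4pm,2pm,3pm,6pm,7pm) (5pm,6pm,2pm,3pm,4pm,7pm) (5pm,7pm,2pm,3pm,4pm,6pm) (6pm,2pm,3pm,4pm,5pm,7pm) (6pm,3pm,2pm,4pm,5pm,7pm) (6pm,4pm,2pm,3pm,5pm,7pm) (6pm,5pm,2pm,3pm,4pm,7pm) (6pm,7pm,2pm,3pm,4pm,5pm) (7pm,2pm,3pm,4pm,5pm,6pm) (7pm,3pm,2pm,4pm,5pm,6pm) (7pm,4pm,2pm,3pm,5pm,6pm) (7pm,5pm,2pm,3pm,4pm,6pm) (7pm,6pm,2pm,3pm,4pm,5pm) — 24.
Summing: 5 + 24 = 29.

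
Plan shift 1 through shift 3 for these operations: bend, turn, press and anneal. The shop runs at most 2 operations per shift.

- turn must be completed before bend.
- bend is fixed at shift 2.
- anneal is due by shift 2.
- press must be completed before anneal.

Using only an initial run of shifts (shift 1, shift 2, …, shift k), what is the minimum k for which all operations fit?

2 shifts

The precedence chain requires at least 2 distinct shifts.
With at most 2 per shift and 4 operations, at least 2 shifts are needed.
2 works (last occupied shift: shift 2): for example bend in shift 2; anneal in shift 2; turn in shift 1; press in shift 1.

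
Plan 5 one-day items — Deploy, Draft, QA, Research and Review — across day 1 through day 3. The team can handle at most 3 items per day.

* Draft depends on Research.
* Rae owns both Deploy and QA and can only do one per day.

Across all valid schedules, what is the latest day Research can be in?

Downstream work caps Research at day 2.
Research at day 2 is achievable: Draft in day 3, Deploy in day 1, Review in day 1, Research in day 2, QA in day 2.

day 2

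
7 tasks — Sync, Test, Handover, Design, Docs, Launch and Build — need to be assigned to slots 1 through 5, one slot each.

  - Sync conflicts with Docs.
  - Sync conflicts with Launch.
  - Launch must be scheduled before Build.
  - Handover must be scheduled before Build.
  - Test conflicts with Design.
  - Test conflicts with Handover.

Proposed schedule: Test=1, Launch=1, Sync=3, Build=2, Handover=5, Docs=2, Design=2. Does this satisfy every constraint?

Launch must be scheduled before Build — holds.
Sync conflicts with Docs — holds.
Handover must be scheduled before Build — violated.
Test conflicts with Design — holds.
Sync conflicts with Launch — holds.
Test conflicts with Handover — holds.

No — it violates: Handover must be scheduled before Build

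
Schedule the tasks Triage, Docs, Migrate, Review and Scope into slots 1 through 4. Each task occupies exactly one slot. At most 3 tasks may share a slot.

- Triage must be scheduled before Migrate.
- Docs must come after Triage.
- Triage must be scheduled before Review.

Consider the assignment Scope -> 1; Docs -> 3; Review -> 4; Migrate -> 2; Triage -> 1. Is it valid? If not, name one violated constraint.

At most 3 tasks may share a slot — holds.
Triage must be scheduled before Migrate — holds.
Docs must come after Triage — holds.
Triage must be scheduled before Review — holds.

Valid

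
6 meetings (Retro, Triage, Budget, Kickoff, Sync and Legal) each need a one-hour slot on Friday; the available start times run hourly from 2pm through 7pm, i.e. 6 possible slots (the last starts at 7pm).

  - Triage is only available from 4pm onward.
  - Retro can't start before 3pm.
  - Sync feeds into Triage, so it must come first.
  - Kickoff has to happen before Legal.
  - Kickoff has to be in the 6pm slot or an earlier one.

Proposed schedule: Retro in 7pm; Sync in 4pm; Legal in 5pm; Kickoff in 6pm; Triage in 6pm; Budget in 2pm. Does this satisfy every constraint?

Retro can't start before 3pm — holds.
Triage is only available from 4pm onward — holds.
Kickoff has to be in the 6pm slot or an earlier one — holds.
Kickoff has to happen before Legal — violated.
Sync feeds into Triage, so it must come first — holds.

No — it violates: Kickoff has to happen before Legal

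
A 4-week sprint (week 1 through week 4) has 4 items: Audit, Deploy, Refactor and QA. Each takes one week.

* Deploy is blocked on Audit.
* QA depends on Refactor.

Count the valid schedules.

36

Splitting on Audit: it can be week 1 (18), week 2 (12), week 3 (6). Listing each branch's schedules as (Deploy, Refactor, QA) by week number:
Audit=week 1: (2,1,2) (2,1,3) (2,1,4) (2,2,3) (2,2,4) (2,3,4) (3,1,2) (3,1,3) (3,1,4) (3,2,3) (3,2,4) (3,3,4) (4,1,2) (4,1,3) (4,1,4) (4,2,3) (4,2,4) (4,3,4) — 18.
Audit=week 2: (3,1,2) (3,1,3) (3,1,4) (3,2,3) (3,2,4) (3,3,4) (4,1,2) (4,1,3) (4,1,4) (4,2,3) (4,2,4) (4,3,4) — 12.
Audit=week 3: (4,1,2) (4,1,3) (4,1,4) (4,2,3) (4,2,4) (4,3,4) — 6.
Summing: 18 + 12 + 6 = 36.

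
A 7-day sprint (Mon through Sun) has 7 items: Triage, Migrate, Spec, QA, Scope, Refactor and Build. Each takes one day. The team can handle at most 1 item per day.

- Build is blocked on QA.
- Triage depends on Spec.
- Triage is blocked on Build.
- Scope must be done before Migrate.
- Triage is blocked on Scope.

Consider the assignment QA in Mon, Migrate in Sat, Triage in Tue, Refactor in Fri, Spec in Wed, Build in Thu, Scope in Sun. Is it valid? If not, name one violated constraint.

The team can handle at most 1 item per day — holds.
Scope must be done before Migrate — violated.
Triage depends on Spec — violated.
Triage is blocked on Scope — violated.
Triage is blocked on Build — violated.
Build is blocked on QA — holds.

No. Triage is blocked on Scope is not satisfied.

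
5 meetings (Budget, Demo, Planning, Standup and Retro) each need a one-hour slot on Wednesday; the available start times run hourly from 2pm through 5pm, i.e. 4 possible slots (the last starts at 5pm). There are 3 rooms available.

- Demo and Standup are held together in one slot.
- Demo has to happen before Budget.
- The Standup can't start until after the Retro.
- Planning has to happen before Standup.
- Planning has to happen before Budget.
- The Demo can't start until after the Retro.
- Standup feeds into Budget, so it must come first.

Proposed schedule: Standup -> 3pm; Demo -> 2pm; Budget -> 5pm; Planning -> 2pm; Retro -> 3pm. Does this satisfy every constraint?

There are 3 rooms available — holds.
The Standup can't start until after the Retro — violated.
The Demo can't start until after the Retro — violated.
Demo and Standup are held together in one slot — violated.
Standup feeds into Budget, so it must come first — holds.
Planning has to happen before Budget — holds.
Planning has to happen before Standup — holds.
Demo has to happen before Budget — holds.

No. The Demo can't start until after the Retro is not satisfied.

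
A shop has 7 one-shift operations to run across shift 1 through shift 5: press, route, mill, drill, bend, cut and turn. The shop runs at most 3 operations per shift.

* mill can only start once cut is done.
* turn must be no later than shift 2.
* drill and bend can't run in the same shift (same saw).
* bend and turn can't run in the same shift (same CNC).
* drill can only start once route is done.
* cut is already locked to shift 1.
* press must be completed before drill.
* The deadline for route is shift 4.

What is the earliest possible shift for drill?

Precedence pushes drill to at least shift 2.
drill at shift 2 is achievable: drill in shift 2, bend in shift 3, press in shift 1, route in shift 1, mill in shift 2, cut in shift 1, turn in shift 2.

shift 2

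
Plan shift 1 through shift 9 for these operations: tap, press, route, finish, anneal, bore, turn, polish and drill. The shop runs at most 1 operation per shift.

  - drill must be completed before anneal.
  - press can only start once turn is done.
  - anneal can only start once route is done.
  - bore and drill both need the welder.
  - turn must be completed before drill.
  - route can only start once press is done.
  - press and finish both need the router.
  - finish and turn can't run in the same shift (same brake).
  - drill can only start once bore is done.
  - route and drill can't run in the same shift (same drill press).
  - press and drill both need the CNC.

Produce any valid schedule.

tap -> shift 7; polish -> shift 9; route -> shift 5; press -> shift 4; turn -> shift 1; anneal -> shift 6; bore -> shift 2; drill -> shift 3; finish -> shift 8

Checking: route(shift 5) before anneal(shift 6); turn(shift 1) before drill(shift 3); press(shift 4) before route(shift 5); drill(shift 3) before anneal(shift 6); bore(shift 2) before drill(shift 3); turn(shift 1) before press(shift 4); bore(shift 2) != drill(shift 3); press(shift 4) != drill(shift 3); finish(shift 8) != turn(shift 1); press(shift 4) != finish(shift 8); route(shift 5) != drill(shift 3); max 1 per shift (cap 1).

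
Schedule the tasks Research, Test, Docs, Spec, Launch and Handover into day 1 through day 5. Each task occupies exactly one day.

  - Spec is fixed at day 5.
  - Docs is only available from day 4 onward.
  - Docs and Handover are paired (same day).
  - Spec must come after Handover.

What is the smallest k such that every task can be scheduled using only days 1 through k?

The precedence chain requires at least 2 distinct days.
Spec can't be placed before day 5, so the schedule must run through at least day 5.
5 works (last occupied day: day 5): for example Handover=day 4; Spec=day 5; Test=day 1; Docs=day 4; Research=day 1; Launch=day 1.

5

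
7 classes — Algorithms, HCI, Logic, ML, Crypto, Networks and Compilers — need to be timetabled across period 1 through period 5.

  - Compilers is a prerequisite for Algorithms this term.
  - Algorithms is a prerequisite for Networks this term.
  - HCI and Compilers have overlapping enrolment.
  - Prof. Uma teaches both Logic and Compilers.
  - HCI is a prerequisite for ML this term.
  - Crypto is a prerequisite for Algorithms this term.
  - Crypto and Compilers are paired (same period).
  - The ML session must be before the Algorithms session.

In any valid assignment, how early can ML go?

period 2

Precedence pushes ML to at least period 2; downstream work caps ML at period 3.
ML at period 2 is achievable: Compilers -> period 2; Crypto -> period 2; Algorithms -> period 3; Networks -> period 4; Logic -> period 1; ML -> period 2; HCI -> period 1.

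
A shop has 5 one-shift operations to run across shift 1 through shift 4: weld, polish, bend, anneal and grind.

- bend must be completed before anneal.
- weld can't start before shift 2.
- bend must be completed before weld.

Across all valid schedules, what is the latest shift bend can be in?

Downstream work caps bend at shift 3.
bend at shift 3 is achievable: anneal -> shift 4, polish -> shift 1, bend -> shift 3, grind -> shift 1, weld -> shift 4.

shift 3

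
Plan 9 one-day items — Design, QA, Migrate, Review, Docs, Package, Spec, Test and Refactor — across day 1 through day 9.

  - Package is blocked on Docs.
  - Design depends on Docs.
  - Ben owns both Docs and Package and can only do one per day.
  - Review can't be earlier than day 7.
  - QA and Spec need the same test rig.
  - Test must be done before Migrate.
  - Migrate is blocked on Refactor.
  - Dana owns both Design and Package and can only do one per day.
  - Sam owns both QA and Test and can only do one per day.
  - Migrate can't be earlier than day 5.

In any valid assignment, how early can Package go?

Precedence pushes Package to at least day 2.
Package at day 2 is achievable: Test=day 1, Review=day 7, QA=day 2, Migrate=day 5, Design=day 3, Package=day 2, Spec=day 1, Refactor=day 1, Docs=day 1.

day 2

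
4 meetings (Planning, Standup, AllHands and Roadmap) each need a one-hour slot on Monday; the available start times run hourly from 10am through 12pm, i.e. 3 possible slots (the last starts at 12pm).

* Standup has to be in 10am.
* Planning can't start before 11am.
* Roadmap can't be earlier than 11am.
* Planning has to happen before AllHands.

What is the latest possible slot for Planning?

11am

Planning is available from 11am; downstream work caps Planning at 11am.
Planning at 11am is achievable: Standup=10am, Planning=11am, AllHands=12pm, Roadmap=11am.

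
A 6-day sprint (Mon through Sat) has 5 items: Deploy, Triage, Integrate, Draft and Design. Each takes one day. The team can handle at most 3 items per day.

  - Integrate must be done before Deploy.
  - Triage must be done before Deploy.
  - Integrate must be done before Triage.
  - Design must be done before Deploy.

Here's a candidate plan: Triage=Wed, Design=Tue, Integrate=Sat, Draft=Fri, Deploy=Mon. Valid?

Triage must be done before Deploy — violated.
The team can handle at most 3 items per day — holds.
Integrate must be done before Triage — violated.
Integrate must be done before Deploy — violated.
Design must be done before Deploy — violated.

Invalid. Integrate must be done before Deploy.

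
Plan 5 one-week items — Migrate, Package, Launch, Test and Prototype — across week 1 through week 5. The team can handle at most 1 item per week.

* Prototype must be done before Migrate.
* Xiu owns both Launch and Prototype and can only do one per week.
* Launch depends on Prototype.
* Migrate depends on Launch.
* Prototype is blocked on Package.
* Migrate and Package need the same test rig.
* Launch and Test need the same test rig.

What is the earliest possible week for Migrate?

Precedence pushes Migrate to at least week 4.
Migrate at week 4 is achievable: Migrate=week 4, Package=week 1, Prototype=week 2, Launch=week 3, Test=week 5.

week 4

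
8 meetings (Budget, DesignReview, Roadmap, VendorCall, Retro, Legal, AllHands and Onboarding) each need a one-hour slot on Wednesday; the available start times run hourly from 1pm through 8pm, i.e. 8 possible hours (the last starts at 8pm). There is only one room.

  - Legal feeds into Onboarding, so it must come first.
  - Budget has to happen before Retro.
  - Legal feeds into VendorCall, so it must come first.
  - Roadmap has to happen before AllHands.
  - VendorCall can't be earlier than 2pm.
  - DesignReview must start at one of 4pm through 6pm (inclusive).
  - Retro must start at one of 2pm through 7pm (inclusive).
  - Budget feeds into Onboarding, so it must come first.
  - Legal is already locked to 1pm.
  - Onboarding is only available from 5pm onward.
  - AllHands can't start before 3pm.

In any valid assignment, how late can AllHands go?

8pm

AllHands is available from 3pm.
AllHands at 8pm is achievable: DesignReview -> 4pm, Legal -> 1pm, Roadmap -> 7pm, Retro -> 3pm, Budget -> 2pm, AllHands -> 8pm, VendorCall -> 6pm, Onboarding -> 5pm.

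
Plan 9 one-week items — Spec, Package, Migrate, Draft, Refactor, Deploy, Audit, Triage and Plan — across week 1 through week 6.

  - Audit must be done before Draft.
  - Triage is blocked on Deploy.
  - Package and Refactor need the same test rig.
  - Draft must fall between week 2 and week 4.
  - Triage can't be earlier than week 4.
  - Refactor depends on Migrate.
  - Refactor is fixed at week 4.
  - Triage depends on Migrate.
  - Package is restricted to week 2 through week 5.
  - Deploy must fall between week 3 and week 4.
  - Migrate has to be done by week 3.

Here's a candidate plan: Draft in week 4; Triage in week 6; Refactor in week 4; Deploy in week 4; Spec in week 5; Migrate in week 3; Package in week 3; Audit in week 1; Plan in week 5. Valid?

Valid

Triage is blocked on Deploy — holds.
Package is restricted to week 2 through week 5 — holds.
Migrate has to be done by week 3 — holds.
Deploy must fall between week 3 and week 4 — holds.
Audit must be done before Draft — holds.
Triage depends on Migrate — holds.
Draft must fall between week 2 and week 4 — holds.
Triage can't be earlier than week 4 — holds.
Refactor depends on Migrate — holds.
Package and Refactor need the same test rig — holds.
Refactor is fixed at week 4 — holds.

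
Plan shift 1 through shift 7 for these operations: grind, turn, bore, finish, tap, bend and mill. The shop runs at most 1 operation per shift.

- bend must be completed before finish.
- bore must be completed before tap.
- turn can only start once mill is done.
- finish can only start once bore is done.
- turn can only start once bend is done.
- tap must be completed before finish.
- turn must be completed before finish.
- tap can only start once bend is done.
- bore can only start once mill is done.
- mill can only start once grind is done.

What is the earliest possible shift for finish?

Precedence pushes finish to at least shift 5.
finish at shift 7 is achievable: grind=shift 2, bore=shift 5, tap=shift 6, turn=shift 4, finish=shift 7, mill=shift 3, bend=shift 1.
Nothing earlier works — the capacity limit rule out every shift before shift 7.

shift 7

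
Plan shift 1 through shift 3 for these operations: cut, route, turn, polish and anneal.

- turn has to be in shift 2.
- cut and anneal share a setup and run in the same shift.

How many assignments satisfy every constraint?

Splitting on cut: it can be shift 1 (9), shift 2 (9), shift 3 (9). Listing each branch's schedules as (route, turn, polish, anneal) by shift number:
cut=shift 1: (1,2,1,1) (1,2,2,1) (1,2,3,1) (2,2,1,1) (2,2,2,1) (2,2,3,1) (3,2,1,1) (3,2,2,1) (3,2,3,1) — 9.
cut=shift 2: (1,2,1,2) (1,2,2,2) (1,2,3,2) (2,2,1,2) (2,2,2,2) (2,2,3,2) (3,2,1,2) (3,2,2,2) (3,2,3,2) — 9.
cut=shift 3: (1,2,1,3) (1,2,2,3) (1,2,3,3) (2,2,1,3) (2,2,2,3) (2,2,3,3) (3,2,1,3) (3,2,2,3) (3,2,3,3) — 9.
Summing: 9 + 9 + 9 = 27.

27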